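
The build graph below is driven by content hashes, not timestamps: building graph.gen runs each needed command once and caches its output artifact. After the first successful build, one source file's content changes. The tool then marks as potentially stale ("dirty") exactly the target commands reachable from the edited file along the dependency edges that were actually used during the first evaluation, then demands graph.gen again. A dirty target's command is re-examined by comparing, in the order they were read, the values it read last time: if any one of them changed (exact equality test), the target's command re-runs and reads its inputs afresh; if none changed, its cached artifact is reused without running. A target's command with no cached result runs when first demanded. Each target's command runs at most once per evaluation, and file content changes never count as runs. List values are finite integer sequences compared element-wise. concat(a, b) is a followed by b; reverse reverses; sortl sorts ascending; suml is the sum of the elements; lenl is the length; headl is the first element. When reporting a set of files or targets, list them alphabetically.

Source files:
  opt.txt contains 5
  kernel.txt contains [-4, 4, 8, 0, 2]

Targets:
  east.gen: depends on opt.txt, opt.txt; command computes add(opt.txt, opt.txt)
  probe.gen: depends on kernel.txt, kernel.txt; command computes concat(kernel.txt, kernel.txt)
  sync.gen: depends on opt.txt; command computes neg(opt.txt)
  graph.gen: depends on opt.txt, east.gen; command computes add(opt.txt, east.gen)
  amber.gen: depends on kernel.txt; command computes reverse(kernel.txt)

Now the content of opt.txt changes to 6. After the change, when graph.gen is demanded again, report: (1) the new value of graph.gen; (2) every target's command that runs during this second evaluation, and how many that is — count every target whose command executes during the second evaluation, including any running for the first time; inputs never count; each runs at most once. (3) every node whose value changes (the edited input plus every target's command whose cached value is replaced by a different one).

Initial pass — values computed on the first demand:
  east.gen = add(5, 5) = 10
  graph.gen = add(5, 10) = 15

Second demand — change propagation:
  east.gen: re-runs because opt.txt 5->6; opt.txt 5->6; new result 12.
  graph.gen: re-runs because opt.txt 5->6; east.gen 10->12; new result 18.

graph.gen now evaluates to 18.
Run set: east.gen, graph.gen (2 run).
Changed values: east.gen, graph.gen, opt.txt.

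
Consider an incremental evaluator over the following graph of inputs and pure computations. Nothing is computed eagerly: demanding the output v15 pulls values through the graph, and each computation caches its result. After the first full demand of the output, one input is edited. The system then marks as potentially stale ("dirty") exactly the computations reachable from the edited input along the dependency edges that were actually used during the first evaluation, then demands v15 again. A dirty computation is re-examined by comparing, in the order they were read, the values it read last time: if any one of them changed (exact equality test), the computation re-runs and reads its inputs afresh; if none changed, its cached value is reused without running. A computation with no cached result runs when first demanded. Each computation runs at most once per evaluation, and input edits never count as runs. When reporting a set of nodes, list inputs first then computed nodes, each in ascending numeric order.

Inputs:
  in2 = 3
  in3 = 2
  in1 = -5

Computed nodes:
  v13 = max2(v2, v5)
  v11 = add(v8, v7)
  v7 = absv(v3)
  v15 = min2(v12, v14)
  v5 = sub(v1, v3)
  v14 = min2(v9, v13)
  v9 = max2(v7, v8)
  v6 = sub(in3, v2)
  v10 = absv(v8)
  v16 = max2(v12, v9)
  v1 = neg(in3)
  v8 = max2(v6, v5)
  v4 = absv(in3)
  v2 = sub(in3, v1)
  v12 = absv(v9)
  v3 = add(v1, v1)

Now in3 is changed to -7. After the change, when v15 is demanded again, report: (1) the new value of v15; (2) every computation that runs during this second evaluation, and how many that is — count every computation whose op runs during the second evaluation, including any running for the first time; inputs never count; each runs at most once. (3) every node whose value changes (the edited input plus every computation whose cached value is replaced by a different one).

Initial pass — values computed on the first demand:
  v1 = neg(2) = -2
  v2 = sub(2, -2) = 4
  v3 = add(-2, -2) = -4
  v5 = sub(-2, -4) = 2
  v6 = sub(2, 4) = -2
  v7 = absv(-4) = 4
  v8 = max2(-2, 2) = 2
  v9 = max2(4, 2) = 4
  v12 = absv(4) = 4
  v13 = max2(4, 2) = 4
  v14 = min2(4, 4) = 4
  v15 = min2(4, 4) = 4

Second demand — change propagation:
  v1: re-runs because in3 2->-7; new result 7.
  v2: re-runs because in3 2->-7; v1 -2->7; new result -14.
  v3: re-runs because v1 -2->7; v1 -2->7; new result 14.
  v5: re-runs because v1 -2->7; v3 -4->14; new result -7.
  v6: re-runs because in3 2->-7; v2 4->-14; new result 7.
  v7: re-runs because v3 -4->14; new result 14.
  v8: re-runs because v6 -2->7; v5 2->-7; new result 7.
  v9: re-runs because v7 4->14; v8 2->7; new result 14.
  v12: re-runs because v9 4->14; new result 14.
  v13: re-runs because v2 4->-14; v5 2->-7; new result -7.
  v14: re-runs because v9 4->14; v13 4->-7; new result -7.
  v15: re-runs because v12 4->14; v14 4->-7; new result -7.

v15 now evaluates to -7.
Run set: v1, v2, v3, v5, v6, v7, v8, v9, v12, v13, v14, v15 (12 run).
Changed values: in3, v1, v2, v3, v5, v6, v7, v8, v9, v12, v13, v14, v15.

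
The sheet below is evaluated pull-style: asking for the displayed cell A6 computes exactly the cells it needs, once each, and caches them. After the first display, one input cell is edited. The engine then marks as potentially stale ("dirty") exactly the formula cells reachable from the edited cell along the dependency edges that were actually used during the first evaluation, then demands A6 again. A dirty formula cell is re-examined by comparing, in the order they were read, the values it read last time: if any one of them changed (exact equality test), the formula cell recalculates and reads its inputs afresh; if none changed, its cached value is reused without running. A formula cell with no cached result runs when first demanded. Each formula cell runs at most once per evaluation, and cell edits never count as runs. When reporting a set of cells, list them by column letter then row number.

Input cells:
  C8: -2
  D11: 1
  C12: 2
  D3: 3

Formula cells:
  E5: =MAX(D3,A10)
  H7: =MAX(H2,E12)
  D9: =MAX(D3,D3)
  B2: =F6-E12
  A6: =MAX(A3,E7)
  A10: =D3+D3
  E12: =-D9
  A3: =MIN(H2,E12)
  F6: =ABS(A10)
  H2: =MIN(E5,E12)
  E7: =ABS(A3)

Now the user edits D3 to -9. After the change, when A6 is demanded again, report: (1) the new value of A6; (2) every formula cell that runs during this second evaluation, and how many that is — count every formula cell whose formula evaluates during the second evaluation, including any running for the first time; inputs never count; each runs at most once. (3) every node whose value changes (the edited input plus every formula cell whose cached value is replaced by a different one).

First demand of the output computes:
  A10 = 3 + 3 = 6
  D9 = MAX(3, 3) = 3
  E5 = MAX(3, 6) = 6
  E12 = -(3) = -3
  H2 = MIN(6, -3) = -3
  A3 = MIN(-3, -3) = -3
  E7 = ABS(-3) = 3
  A6 = MAX(-3, 3) = 3

After the edit, cleaning proceeds:
  A10: a read changed (D3 3->-9; D3 3->-9) — executes, giving -18.
  D9: a read changed (D3 3->-9; D3 3->-9) — executes, giving -9.
  E5: a read changed (D3 3->-9; A10 6->-18) — executes, giving -9.
  E12: a read changed (D9 3->-9) — executes, giving 9.
  H2: a read changed (E5 6->-9; E12 -3->9) — executes, giving -9.
  A3: a read changed (H2 -3->-9; E12 -3->9) — executes, giving -9.
  E7: a read changed (A3 -3->-9) — executes, giving 9.
  A6: a read changed (A3 -3->-9; E7 3->9) — executes, giving 9.

Demanding A6 again yields 9.
8 formula cells run: A3, A6, A10, D9, E5, E7, E12, H2.
The nodes whose values change: A3, A6, A10, D3, D9, E5, E7, E12, H2.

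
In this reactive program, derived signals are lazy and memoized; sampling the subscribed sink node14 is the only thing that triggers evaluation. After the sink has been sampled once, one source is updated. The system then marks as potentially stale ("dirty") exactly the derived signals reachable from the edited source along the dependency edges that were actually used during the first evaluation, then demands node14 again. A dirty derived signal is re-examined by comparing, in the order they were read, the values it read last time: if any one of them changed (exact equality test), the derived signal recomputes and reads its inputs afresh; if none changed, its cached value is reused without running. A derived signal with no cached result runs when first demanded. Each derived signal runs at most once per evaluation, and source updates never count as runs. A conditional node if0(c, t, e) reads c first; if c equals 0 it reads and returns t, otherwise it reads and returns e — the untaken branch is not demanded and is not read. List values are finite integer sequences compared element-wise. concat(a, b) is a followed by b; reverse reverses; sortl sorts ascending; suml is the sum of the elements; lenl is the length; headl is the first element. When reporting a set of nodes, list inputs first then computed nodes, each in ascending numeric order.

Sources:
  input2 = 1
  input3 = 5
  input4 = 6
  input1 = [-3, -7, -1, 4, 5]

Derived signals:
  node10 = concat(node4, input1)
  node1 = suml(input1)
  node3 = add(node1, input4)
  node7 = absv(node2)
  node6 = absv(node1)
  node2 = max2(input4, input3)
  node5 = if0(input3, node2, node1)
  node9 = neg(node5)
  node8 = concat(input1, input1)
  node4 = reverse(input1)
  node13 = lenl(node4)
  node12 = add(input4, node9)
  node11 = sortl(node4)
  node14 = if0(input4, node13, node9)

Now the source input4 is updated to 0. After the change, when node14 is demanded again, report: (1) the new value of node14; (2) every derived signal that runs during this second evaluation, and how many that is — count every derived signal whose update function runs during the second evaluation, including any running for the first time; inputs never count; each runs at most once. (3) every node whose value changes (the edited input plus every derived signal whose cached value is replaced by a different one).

First demand of the output computes:
  node1 = suml([-3, -7, -1, 4, 5]) = -2
  node5 = if0(input3=5 -> else branch node1) = -2
  node9 = neg(-2) = 2
  node14 = if0(input4=6 -> else branch node9) = 2

After the edit, cleaning proceeds:
  node4: had never run; runs now, result [5, 4, -1, -7, -3].
  node13: had never run; runs now, result 5.
  node14: a read changed (input4 6->0) — executes, giving 5.

Note the branch switch — node4, node13 had no cache and run now for the first time.

Demanding node14 again yields 5.
3 derived signals run: node4, node13, node14.
The nodes whose values change: input4, node14.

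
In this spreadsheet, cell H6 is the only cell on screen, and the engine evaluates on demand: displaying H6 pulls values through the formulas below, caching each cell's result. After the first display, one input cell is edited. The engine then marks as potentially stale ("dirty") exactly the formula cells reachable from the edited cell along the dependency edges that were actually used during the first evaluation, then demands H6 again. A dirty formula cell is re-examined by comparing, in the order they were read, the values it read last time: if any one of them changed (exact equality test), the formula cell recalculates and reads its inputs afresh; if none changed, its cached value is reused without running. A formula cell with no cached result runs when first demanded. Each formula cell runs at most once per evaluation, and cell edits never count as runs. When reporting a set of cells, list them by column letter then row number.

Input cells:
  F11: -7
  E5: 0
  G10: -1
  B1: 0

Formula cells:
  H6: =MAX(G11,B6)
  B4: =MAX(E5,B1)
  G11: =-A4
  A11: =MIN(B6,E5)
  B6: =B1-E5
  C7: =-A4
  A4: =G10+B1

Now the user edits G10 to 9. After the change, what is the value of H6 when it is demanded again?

Initial pass — values computed on the first demand:
  A4 = -1 + 0 = -1
  B6 = 0 - 0 = 0
  G11 = -(-1) = 1
  H6 = MAX(1, 0) = 1

Second demand — change propagation:
  A4: re-runs because G10 -1->9; new result 9.
  G11: re-runs because A4 -1->9; new result -9.
  H6: re-runs because G11 1->-9; new result 0.

H6 now evaluates to 0.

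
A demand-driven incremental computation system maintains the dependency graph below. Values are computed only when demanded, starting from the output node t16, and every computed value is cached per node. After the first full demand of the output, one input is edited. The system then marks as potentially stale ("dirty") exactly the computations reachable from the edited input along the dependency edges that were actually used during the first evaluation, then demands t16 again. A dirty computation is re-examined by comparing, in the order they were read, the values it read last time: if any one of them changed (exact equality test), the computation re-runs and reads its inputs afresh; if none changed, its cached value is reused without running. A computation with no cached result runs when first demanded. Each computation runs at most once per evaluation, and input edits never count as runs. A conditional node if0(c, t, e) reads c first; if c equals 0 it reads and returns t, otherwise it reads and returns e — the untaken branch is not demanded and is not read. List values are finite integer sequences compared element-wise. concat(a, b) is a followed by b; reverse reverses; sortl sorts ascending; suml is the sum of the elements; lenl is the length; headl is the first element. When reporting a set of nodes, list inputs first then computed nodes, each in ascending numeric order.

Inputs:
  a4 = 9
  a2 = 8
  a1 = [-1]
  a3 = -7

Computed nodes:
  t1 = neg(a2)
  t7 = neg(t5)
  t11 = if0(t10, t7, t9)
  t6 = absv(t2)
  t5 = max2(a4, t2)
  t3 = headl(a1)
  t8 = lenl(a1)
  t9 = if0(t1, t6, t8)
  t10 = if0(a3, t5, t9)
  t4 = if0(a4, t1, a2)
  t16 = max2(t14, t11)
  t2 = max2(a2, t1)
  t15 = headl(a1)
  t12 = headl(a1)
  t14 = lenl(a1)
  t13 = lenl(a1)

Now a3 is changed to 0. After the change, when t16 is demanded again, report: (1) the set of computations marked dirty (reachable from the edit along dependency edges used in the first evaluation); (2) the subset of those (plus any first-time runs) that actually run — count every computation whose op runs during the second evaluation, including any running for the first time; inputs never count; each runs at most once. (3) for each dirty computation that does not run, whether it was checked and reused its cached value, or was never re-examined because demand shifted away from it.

Marked dirty: t10, t11, t16.
Computations that run: t2, t5, t10, t11 — 4 in total.
Checked but reused from cache: t16.
Key observation: a condition flipped, so demand reaches new nodes — t2, t5 run for the first time.

First evaluation (everything demanded from the output):
  t1 = neg(8) = -8
  t8 = lenl([-1]) = 1
  t9 = if0(t1=-8 -> else branch t8) = 1
  t10 = if0(a3=-7 -> else branch t9) = 1
  t11 = if0(t10=1 -> else branch t9) = 1
  t14 = lenl([-1]) = 1
  t16 = max2(1, 1) = 1

Propagation after the edit:
  t2: demanded for the first time — runs, produces 8.
  t5: demanded for the first time — runs, produces 9.
  t10: runs — a3 -7->0; result 9.
  t11: runs — t10 1->9; result 1 (same value as before).
  t16: checked — values it read are unchanged (t14 unchanged, t11 unchanged); reused cached 1 without running.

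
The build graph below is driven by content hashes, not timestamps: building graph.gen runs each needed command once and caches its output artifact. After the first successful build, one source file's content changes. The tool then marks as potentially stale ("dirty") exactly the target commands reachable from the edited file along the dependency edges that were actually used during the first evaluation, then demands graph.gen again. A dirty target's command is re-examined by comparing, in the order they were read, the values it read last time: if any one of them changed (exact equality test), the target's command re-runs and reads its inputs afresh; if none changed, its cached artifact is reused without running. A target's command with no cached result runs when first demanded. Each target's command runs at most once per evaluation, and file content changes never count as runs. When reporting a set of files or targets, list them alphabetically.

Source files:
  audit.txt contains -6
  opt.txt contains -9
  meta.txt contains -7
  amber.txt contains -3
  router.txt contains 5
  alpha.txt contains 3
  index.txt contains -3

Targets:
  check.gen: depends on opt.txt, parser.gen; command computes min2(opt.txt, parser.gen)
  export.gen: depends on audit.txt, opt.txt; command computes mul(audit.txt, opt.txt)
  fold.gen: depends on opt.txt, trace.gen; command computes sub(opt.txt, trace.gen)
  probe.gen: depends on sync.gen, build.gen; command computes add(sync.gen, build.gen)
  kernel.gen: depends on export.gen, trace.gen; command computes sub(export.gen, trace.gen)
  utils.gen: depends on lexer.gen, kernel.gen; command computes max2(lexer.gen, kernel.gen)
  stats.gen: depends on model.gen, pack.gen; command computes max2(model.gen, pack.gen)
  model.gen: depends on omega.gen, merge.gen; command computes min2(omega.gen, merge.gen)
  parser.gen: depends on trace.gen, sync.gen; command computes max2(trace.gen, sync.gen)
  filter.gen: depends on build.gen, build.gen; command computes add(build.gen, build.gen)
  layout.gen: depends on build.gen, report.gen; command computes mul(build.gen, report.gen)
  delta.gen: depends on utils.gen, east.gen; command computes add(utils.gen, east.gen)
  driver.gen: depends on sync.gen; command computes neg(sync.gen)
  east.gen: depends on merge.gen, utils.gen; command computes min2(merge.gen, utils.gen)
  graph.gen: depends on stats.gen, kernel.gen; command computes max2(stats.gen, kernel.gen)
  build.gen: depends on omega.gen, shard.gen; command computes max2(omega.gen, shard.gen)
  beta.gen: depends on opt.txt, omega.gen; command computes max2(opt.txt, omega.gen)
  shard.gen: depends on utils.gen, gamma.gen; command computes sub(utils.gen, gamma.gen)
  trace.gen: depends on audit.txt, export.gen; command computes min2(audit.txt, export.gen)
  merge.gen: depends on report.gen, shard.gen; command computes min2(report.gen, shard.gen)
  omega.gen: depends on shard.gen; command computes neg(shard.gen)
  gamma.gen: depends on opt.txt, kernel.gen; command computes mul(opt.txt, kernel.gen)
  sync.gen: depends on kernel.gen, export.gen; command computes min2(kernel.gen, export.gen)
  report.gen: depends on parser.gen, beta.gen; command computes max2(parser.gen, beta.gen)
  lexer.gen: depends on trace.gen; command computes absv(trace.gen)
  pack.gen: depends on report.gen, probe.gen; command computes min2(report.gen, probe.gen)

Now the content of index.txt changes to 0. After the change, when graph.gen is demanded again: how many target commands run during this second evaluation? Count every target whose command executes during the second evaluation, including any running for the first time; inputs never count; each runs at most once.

Run set: none (0 run).
The important point: nothing the output needs ever reads index.txt, so the edit is invisible to it.

Initial pass — values computed on the first demand:
  export.gen = mul(-6, -9) = 54
  trace.gen = min2(-6, 54) = -6
  kernel.gen = sub(54, -6) = 60
  gamma.gen = mul(-9, 60) = -540
  lexer.gen = absv(-6) = 6
  sync.gen = min2(60, 54) = 54
  parser.gen = max2(-6, 54) = 54
  utils.gen = max2(6, 60) = 60
  shard.gen = sub(60, -540) = 600
  omega.gen = neg(600) = -600
  beta.gen = max2(-9, -600) = -9
  build.gen = max2(-600, 600) = 600
  probe.gen = add(54, 600) = 654
  report.gen = max2(54, -9) = 54
  merge.gen = min2(54, 600) = 54
  model.gen = min2(-600, 54) = -600
  pack.gen = min2(54, 654) = 54
  stats.gen = max2(-600, 54) = 54
  graph.gen = max2(54, 60) = 60

Second demand — change propagation:
  no demanded computation ever read index.txt, so the edit dirties nothing and nothing runs.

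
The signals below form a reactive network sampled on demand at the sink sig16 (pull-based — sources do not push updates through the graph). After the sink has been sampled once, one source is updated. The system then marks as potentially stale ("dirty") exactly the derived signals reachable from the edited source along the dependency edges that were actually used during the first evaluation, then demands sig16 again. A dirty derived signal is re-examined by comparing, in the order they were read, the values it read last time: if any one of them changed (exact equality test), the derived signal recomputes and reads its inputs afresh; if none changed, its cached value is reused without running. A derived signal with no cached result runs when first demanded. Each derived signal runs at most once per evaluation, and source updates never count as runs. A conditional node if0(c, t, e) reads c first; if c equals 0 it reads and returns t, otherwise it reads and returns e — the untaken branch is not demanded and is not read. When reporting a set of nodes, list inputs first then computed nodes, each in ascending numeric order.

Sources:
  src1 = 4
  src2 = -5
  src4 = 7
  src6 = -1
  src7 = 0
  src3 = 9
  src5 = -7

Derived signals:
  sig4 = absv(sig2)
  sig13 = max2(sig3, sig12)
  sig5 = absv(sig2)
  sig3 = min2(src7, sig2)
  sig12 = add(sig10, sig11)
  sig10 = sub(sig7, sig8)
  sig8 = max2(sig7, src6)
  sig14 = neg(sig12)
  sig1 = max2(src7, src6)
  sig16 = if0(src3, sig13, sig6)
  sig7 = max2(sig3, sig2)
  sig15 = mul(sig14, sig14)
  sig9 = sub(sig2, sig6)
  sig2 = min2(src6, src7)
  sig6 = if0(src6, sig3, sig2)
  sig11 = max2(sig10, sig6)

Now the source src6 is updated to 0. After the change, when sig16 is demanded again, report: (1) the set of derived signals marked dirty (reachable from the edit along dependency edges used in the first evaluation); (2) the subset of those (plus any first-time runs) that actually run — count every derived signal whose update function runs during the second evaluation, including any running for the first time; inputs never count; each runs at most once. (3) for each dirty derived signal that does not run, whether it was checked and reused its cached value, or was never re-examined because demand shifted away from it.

Dirty set: sig2, sig6, sig16.
Run set: sig2, sig3, sig6, sig16 (4 run).
All dirty derived signals ended up running.
The important point: the flipped condition pulls in fresh nodes; sig3 runs for the first time.

Initial pass — values computed on the first demand:
  sig2 = min2(-1, 0) = -1
  sig6 = if0(src6=-1 -> else branch sig2) = -1
  sig16 = if0(src3=9 -> else branch sig6) = -1

Second demand — change propagation:
  sig2: re-runs because src6 -1->0; new result 0.
  sig3: newly demanded (no cache) — executes and yields 0.
  sig6: re-runs because src6 -1->0; sig2 -1->0; new result 0.
  sig16: re-runs because sig6 -1->0; new result 0.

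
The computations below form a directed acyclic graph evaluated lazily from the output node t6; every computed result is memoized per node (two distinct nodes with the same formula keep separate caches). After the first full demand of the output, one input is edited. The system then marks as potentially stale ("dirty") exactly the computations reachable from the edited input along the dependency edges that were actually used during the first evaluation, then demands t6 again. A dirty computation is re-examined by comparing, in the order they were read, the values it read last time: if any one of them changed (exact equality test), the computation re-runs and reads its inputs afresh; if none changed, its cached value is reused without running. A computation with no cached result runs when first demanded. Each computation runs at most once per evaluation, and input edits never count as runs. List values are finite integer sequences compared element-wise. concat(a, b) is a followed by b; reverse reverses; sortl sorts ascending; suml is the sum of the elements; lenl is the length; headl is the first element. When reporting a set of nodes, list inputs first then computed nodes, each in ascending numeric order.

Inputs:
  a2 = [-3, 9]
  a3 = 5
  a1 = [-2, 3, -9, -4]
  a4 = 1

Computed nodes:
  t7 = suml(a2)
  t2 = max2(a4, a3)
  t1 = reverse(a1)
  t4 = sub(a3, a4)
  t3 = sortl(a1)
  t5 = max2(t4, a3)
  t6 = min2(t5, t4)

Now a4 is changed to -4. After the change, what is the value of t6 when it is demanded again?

Demanding t6 again yields 9.

First demand of the output computes:
  t4 = sub(5, 1) = 4
  t5 = max2(4, 5) = 5
  t6 = min2(5, 4) = 4

After the edit, cleaning proceeds:
  t4: a read changed (a4 1->-4) — executes, giving 9.
  t5: a read changed (t4 4->9) — executes, giving 9.
  t6: a read changed (t5 5->9; t4 4->9) — executes, giving 9.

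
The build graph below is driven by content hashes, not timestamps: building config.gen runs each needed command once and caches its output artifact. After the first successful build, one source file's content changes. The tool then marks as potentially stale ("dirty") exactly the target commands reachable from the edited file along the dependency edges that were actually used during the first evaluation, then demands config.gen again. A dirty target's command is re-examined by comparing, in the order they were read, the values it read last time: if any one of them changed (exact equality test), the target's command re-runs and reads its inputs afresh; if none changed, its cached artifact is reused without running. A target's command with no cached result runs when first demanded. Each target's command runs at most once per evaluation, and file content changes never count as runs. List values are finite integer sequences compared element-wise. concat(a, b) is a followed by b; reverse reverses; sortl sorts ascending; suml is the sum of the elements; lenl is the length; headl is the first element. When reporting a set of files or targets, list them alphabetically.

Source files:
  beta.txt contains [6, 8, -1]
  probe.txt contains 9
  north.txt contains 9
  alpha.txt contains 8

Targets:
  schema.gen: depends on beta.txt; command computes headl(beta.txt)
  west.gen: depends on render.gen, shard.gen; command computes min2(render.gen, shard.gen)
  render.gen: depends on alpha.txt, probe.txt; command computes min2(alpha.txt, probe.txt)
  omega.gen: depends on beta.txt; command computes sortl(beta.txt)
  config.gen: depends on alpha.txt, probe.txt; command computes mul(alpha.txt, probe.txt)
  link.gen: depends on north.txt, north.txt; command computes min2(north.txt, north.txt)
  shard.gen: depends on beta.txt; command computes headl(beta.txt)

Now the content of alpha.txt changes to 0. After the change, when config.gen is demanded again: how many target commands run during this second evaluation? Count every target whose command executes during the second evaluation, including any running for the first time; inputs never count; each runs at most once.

Run set: config.gen (1 run).

Initial pass — values computed on the first demand:
  config.gen = mul(8, 9) = 72

Second demand — change propagation:
  config.gen: re-runs because alpha.txt 8->0; new result 0.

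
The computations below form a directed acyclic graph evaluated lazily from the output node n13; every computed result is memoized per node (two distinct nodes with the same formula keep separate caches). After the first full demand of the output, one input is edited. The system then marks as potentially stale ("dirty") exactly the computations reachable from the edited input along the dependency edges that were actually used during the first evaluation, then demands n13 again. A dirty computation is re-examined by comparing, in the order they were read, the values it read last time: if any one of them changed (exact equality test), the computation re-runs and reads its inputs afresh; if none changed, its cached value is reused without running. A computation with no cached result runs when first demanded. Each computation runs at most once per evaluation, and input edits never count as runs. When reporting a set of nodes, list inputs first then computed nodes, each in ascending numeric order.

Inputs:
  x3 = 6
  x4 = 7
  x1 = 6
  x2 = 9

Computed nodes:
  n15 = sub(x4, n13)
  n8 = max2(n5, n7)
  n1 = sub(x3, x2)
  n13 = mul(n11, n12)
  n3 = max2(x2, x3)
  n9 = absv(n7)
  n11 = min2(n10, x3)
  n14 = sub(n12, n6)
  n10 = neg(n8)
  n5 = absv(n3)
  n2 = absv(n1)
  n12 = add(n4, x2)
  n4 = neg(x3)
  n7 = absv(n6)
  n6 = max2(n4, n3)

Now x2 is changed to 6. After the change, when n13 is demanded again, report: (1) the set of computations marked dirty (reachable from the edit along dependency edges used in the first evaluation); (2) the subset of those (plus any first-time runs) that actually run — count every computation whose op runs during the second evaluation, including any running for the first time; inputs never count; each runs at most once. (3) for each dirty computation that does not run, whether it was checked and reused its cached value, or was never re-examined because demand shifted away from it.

First demand of the output computes:
  n3 = max2(9, 6) = 9
  n4 = neg(6) = -6
  n5 = absv(9) = 9
  n6 = max2(-6, 9) = 9
  n7 = absv(9) = 9
  n8 = max2(9, 9) = 9
  n10 = neg(9) = -9
  n11 = min2(-9, 6) = -9
  n12 = add(-6, 9) = 3
  n13 = mul(-9, 3) = -27

After the edit, cleaning proceeds:
  n3: a read changed (x2 9->6) — executes, giving 6.
  n5: a read changed (n3 9->6) — executes, giving 6.
  n6: a read changed (n3 9->6) — executes, giving 6.
  n7: a read changed (n6 9->6) — executes, giving 6.
  n8: a read changed (n5 9->6; n7 9->6) — executes, giving 6.
  n10: a read changed (n8 9->6) — executes, giving -6.
  n11: a read changed (n10 -9->-6) — executes, giving -6.
  n12: a read changed (x2 9->6) — executes, giving 0.
  n13: a read changed (n11 -9->-6; n12 3->0) — executes, giving 0.

The edit dirties: n3, n5, n6, n7, n8, n10, n11, n12, n13.
9 computations run: n3, n5, n6, n7, n8, n10, n11, n12, n13.
No dirty computation escaped a run.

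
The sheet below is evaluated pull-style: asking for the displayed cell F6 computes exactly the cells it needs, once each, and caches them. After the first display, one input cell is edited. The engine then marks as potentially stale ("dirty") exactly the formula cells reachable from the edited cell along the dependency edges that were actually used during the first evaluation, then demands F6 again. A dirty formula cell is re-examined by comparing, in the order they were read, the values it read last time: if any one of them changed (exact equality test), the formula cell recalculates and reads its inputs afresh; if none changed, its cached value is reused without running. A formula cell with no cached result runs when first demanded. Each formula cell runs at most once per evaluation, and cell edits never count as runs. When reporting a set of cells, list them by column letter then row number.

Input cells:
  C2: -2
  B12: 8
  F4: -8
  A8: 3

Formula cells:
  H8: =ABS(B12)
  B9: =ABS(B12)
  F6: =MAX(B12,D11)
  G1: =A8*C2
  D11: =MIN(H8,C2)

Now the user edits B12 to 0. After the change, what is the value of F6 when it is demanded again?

Demanding F6 again yields 0.

First demand of the output computes:
  H8 = ABS(8) = 8
  D11 = MIN(8, -2) = -2
  F6 = MAX(8, -2) = 8

After the edit, cleaning proceeds:
  H8: a read changed (B12 8->0) — executes, giving 0.
  D11: a read changed (H8 8->0) — executes, giving -2 — identical to its old value.
  F6: a read changed (B12 8->0) — executes, giving 0.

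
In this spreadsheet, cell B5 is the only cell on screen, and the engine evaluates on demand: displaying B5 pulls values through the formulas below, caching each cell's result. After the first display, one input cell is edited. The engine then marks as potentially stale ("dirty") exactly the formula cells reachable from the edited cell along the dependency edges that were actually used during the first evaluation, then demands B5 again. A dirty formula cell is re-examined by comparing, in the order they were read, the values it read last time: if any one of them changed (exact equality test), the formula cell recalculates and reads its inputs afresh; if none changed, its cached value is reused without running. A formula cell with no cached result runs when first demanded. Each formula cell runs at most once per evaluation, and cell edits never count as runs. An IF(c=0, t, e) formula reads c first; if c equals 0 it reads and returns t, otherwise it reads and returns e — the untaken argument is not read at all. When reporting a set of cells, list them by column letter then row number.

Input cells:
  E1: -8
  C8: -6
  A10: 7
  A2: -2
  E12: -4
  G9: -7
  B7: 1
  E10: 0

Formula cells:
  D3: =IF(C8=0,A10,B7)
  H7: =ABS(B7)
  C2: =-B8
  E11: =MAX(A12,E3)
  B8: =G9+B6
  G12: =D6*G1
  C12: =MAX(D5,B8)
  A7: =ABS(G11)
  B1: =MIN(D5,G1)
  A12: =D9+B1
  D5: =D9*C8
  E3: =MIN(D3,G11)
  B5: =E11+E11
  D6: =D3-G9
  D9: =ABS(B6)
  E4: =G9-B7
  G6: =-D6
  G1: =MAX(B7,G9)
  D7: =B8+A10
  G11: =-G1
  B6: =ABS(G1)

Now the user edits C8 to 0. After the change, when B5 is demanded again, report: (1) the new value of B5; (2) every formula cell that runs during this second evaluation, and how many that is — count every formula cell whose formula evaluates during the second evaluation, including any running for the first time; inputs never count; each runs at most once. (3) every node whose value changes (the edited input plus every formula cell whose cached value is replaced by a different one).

B5 now evaluates to 2.
Run set: A12, B1, B5, D3, D5, E3, E11 (7 run).
Changed values: A12, B1, B5, C8, D3, D5, E11.

Initial pass — values computed on the first demand:
  D3 = IF(C8=0: C8=-6 -> else branch B7) = 1
  G1 = MAX(1, -7) = 1
  B6 = ABS(1) = 1
  D9 = ABS(1) = 1
  D5 = 1 * -6 = -6
  B1 = MIN(-6, 1) = -6
  A12 = 1 + -6 = -5
  G11 = -(1) = -1
  E3 = MIN(1, -1) = -1
  E11 = MAX(-5, -1) = -1
  B5 = -1 + -1 = -2

Second demand — change propagation:
  D3: re-runs because C8 -6->0; new result 7.
  D5: re-runs because C8 -6->0; new result 0.
  B1: re-runs because D5 -6->0; new result 0.
  A12: re-runs because B1 -6->0; new result 1.
  E3: re-runs because D3 1->7; new result -1 (unchanged).
  E11: re-runs because A12 -5->1; new result 1.
  B5: re-runs because E11 -1->1; E11 -1->1; new result 2.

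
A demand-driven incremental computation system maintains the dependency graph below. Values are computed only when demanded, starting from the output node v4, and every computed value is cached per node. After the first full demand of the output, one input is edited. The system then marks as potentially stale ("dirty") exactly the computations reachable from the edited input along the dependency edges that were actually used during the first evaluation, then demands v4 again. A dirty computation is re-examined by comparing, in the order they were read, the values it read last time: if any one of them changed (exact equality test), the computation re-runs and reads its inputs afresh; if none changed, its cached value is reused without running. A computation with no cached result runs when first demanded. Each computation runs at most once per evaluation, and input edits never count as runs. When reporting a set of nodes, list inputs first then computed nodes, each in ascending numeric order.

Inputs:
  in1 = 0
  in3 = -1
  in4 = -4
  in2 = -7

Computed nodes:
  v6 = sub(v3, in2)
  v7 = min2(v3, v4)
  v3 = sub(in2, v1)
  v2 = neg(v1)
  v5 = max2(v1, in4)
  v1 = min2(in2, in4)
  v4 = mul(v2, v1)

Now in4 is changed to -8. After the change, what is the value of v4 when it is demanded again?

First evaluation (everything demanded from the output):
  v1 = min2(-7, -4) = -7
  v2 = neg(-7) = 7
  v4 = mul(7, -7) = -49

Propagation after the edit:
  v1: runs — in4 -4->-8; result -8.
  v2: runs — v1 -7->-8; result 8.
  v4: runs — v2 7->8; v1 -7->-8; result -64.

New value of v4: -64.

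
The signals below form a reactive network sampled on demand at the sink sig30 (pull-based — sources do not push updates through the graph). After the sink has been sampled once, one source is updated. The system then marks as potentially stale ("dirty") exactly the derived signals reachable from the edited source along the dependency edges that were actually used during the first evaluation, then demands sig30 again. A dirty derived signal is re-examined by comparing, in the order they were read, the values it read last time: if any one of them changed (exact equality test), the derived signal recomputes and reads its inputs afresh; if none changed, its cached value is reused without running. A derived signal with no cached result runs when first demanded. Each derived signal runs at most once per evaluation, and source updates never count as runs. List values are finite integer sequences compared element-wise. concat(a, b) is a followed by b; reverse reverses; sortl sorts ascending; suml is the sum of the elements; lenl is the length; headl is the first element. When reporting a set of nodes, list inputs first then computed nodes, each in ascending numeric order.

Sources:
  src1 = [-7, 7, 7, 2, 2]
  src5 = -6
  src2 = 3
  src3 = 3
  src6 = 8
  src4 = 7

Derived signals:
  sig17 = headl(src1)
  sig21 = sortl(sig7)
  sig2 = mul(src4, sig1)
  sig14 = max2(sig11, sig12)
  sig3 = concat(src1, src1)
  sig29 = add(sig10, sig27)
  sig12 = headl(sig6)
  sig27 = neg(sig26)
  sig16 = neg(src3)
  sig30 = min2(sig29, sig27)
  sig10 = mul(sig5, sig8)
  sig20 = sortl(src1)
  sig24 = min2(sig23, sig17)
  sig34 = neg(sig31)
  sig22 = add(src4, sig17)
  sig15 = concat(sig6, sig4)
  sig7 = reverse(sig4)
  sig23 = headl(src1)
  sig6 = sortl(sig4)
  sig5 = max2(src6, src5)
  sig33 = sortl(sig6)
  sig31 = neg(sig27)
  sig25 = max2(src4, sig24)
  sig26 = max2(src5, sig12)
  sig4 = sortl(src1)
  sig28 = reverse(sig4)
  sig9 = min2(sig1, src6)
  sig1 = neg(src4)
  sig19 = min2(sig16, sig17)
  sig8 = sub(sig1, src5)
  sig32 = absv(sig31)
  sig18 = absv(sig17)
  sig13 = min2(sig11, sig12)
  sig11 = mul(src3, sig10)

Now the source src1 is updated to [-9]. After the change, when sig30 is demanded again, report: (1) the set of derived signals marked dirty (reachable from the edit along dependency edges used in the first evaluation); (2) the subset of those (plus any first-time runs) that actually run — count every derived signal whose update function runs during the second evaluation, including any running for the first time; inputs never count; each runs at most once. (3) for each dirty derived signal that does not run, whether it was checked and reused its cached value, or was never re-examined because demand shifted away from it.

Dirty set: sig4, sig6, sig12, sig26, sig27, sig29, sig30.
Run set: sig4, sig6, sig12, sig26 (4 run).
Re-examined without running (cache reused): sig27, sig29, sig30.
The important point: sig26 recomputes to an identical value, and the output ends up unchanged.

Initial pass — values computed on the first demand:
  sig1 = neg(7) = -7
  sig4 = sortl([-7, 7, 7, 2, 2]) = [-7, 2, 2, 7, 7]
  sig5 = max2(8, -6) = 8
  sig6 = sortl([-7, 2, 2, 7, 7]) = [-7, 2, 2, 7, 7]
  sig8 = sub(-7, -6) = -1
  sig10 = mul(8, -1) = -8
  sig12 = headl([-7, 2, 2, 7, 7]) = -7
  sig26 = max2(-6, -7) = -6
  sig27 = neg(-6) = 6
  sig29 = add(-8, 6) = -2
  sig30 = min2(-2, 6) = -2

Second demand — change propagation:
  sig4: re-runs because src1 [-7, 7, 7, 2, 2]->[-9]; new result [-9].
  sig6: re-runs because sig4 [-7, 2, 2, 7, 7]->[-9]; new result [-9].
  sig12: re-runs because sig6 [-7, 2, 2, 7, 7]->[-9]; new result -9.
  sig26: re-runs because sig12 -7->-9; new result -6 (unchanged).
  sig27: re-examined; everything it read last time is the same (sig26 unchanged) — cache 6 kept, no run.
  sig29: re-examined; everything it read last time is the same (sig10 unchanged, sig27 unchanged) — cache -2 kept, no run.
  sig30: re-examined; everything it read last time is the same (sig29 unchanged, sig27 unchanged) — cache -2 kept, no run.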